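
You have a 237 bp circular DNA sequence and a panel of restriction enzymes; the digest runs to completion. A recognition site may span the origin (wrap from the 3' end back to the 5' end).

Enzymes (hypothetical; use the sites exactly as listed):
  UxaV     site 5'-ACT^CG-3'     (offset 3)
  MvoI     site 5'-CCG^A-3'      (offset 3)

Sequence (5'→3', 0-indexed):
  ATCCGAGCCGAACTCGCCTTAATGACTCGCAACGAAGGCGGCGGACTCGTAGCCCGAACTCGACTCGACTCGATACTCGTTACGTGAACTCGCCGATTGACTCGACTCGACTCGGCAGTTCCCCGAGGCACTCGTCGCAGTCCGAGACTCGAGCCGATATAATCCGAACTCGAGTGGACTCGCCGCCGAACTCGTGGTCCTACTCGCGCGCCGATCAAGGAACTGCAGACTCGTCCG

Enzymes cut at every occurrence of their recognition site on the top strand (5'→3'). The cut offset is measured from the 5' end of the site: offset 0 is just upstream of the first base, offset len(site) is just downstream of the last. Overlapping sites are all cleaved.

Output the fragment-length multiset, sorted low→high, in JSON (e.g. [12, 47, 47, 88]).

[4,4,4,4,5,5,5,5,5,5,5,5,6,7,7,7,7,8,9,9,10,10,12,12,13,13,13,18,20]

Per-enzyme occurrences:
  UxaV (ACTCG, off=3): starts [11, 24, 44, 57, 62, 67, 74, 87, 99, 104, 109, 129, 146, 167, 177, 189, 201, 228] → cuts [14, 27, 47, 60, 65, 70, 77, 90, 102, 107, 112, 132, 149, 170, 180, 192, 204, 231]
  MvoI (CCGA, off=3): starts [2, 7, 53, 92, 122, 141, 153, 163, 185, 210, 234] → cuts [0, 5, 10, 56, 95, 125, 144, 156, 166, 188, 213]

All cut coordinates (distinct, sorted): [0, 5, 10, 14, 27, 47, 56, 60, 65, 70, 77, 90, 95, 102, 107, 112, 125, 132, 144, 149, 156, 166, 170, 180, 188, 192, 204, 213, 231]

Fragments:
  0→5: 5 bp
  5→10: 5 bp
  10→14: 4 bp
  14→27: 13 bp
  27→47: 20 bp
  47→56: 9 bp
  56→60: 4 bp
  60→65: 5 bp
  65→70: 5 bp
  70→77: 7 bp
  77→90: 13 bp
  90→95: 5 bp
  95→102: 7 bp
  102→107: 5 bp
  107→112: 5 bp
  112→125: 13 bp
  125→132: 7 bp
  132→144: 12 bp
  144→149: 5 bp
  149→156: 7 bp
  156→166: 10 bp
  166→170: 4 bp
  170→180: 10 bp
  180→188: 8 bp
  188→192: 4 bp
  192→204: 12 bp
  204→213: 9 bp
  213→231: 18 bp
  231→0 (wrap): 237-231+0 = 6 bp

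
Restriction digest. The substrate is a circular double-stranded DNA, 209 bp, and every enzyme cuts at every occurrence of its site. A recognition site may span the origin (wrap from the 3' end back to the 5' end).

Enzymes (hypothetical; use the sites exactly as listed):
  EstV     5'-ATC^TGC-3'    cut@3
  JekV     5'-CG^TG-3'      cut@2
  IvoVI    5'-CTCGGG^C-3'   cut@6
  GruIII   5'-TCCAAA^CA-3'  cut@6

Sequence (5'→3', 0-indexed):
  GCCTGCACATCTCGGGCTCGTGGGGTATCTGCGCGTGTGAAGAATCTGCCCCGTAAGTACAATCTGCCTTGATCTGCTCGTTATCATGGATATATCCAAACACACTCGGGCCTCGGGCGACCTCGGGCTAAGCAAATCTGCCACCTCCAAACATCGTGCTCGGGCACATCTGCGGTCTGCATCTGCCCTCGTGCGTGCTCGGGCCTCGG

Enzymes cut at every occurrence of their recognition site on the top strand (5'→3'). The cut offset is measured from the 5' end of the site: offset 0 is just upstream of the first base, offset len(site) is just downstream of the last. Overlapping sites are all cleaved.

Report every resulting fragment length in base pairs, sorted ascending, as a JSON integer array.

[4,4,5,6,6,7,7,8,8,8,9,10,10,10,11,11,13,13,15,18,26]

Scan for sites:
  EstV (ATCTGC, off=3): starts [26, 43, 61, 71, 135, 167, 180] → cuts [29, 46, 64, 74, 138, 170, 183]
  JekV (CGTG, off=2): starts [18, 33, 154, 189, 193] → cuts [20, 35, 156, 191, 195]
  IvoVI (CTCGGGC, off=6): starts [10, 104, 111, 121, 158, 197, 204] → cuts [1, 16, 110, 117, 127, 164, 203]
  GruIII (TCCAAACA, off=6): starts [94, 145] → cuts [100, 151]

All cut coordinates (distinct, sorted): [1, 16, 20, 29, 35, 46, 64, 74, 100, 110, 117, 127, 138, 151, 156, 164, 170, 183, 191, 195, 203]

Fragments:
  1→16: 15 bp
  16→20: 4 bp
  20→29: 9 bp
  29→35: 6 bp
  35→46: 11 bp
  46→64: 18 bp
  64→74: 10 bp
  74→100: 26 bp
  100→110: 10 bp
  110→117: 7 bp
  117→127: 10 bp
  127→138: 11 bp
  138→151: 13 bp
  151→156: 5 bp
  156→164: 8 bp
  164→170: 6 bp
  170→183: 13 bp
  183→191: 8 bp
  191→195: 4 bp
  195→203: 8 bp
  203→1 (wrap): 209-203+1 = 7 bp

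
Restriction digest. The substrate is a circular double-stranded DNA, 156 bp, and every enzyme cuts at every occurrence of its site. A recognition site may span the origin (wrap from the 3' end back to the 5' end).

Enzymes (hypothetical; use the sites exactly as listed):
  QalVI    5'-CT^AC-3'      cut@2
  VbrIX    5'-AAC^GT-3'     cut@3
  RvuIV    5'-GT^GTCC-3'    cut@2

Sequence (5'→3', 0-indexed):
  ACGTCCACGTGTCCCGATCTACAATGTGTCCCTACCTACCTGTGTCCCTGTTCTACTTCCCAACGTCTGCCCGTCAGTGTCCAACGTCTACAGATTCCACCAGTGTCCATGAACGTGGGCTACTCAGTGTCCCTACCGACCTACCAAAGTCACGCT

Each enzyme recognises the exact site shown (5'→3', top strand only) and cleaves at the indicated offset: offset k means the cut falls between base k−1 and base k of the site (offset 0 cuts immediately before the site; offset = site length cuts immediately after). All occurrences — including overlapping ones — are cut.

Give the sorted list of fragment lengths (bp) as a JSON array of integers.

[4,4,6,6,6,7,7,7,7,8,10,10,10,10,11,14,14,15]

Site scan:
  QalVI (CTAC, off=2): starts [18, 31, 35, 52, 87, 119, 132, 140, 154] → cuts [0, 20, 33, 37, 54, 89, 121, 134, 142]
  VbrIX (AACGT, off=3): starts [61, 82, 111] → cuts [64, 85, 114]
  RvuIV (GTGTCC, off=2): starts [8, 25, 41, 76, 102, 126] → cuts [10, 27, 43, 78, 104, 128]

All cut coordinates (distinct, sorted): [0, 10, 20, 27, 33, 37, 43, 54, 64, 78, 85, 89, 104, 114, 121, 128, 134, 142]

Fragments:
  0→10: 10 bp
  10→20: 10 bp
  20→27: 7 bp
  27→33: 6 bp
  33→37: 4 bp
  37→43: 6 bp
  43→54: 11 bp
  54→64: 10 bp
  64→78: 14 bp
  78→85: 7 bp
  85→89: 4 bp
  89→104: 15 bp
  104→114: 10 bp
  114→121: 7 bp
  121→128: 7 bp
  128→134: 6 bp
  134→142: 8 bp
  142→0 (wrap): 156-142+0 = 14 bp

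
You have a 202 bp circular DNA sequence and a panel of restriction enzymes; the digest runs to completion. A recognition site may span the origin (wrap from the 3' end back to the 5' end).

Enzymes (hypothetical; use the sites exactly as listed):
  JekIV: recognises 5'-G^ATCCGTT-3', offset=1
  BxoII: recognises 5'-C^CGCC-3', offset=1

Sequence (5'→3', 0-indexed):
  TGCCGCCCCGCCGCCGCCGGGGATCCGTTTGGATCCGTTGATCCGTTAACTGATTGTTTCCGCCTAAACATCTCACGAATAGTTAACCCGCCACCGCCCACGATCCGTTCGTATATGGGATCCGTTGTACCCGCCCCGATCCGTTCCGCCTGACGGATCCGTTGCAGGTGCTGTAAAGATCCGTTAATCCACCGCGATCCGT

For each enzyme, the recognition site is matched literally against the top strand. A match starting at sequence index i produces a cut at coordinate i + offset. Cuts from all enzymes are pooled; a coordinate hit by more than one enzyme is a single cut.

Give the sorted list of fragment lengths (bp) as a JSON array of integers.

Site scan:
  JekIV GATCCGTT/1: at [21, 31, 39, 101, 118, 137, 155, 177, 195] ⇒ [22, 32, 40, 102, 119, 138, 156, 178, 196]
  BxoII CCGCC/1: at [2, 7, 10, 13, 59, 87, 93, 130, 145] ⇒ [3, 8, 11, 14, 60, 88, 94, 131, 146]

Pooled cuts: [3, 8, 11, 14, 22, 32, 40, 60, 88, 94, 102, 119, 131, 138, 146, 156, 178, 196]

Fragment lengths:
  3→8: 5 bp
  8→11: 3 bp
  11→14: 3 bp
  14→22: 8 bp
  22→32: 10 bp
  32→40: 8 bp
  40→60: 20 bp
  60→88: 28 bp
  88→94: 6 bp
  94→102: 8 bp
  102→119: 17 bp
  119→131: 12 bp
  131→138: 7 bp
  138→146: 8 bp
  146→156: 10 bp
  156→178: 22 bp
  178→196: 18 bp
  196→3 (wrap): 202-196+3 = 9 bp

[3,3,5,6,7,8,8,8,8,9,10,10,12,17,18,20,22,28]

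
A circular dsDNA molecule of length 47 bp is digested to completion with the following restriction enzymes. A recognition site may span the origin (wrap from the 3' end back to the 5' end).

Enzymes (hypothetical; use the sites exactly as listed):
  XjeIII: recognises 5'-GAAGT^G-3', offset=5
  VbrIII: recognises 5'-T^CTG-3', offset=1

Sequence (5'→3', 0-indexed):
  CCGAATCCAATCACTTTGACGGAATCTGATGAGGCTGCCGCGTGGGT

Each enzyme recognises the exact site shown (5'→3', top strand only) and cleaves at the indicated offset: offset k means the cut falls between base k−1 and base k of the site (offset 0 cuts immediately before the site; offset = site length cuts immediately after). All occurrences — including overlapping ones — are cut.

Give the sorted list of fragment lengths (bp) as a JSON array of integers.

[47]

Site scan:
  XjeIII (GAAGTG, off=5): no sites
  VbrIII (TCTG, off=1): starts [24] → cuts [25]

All cut coordinates (distinct, sorted): [25]

Fragments:
  25→25 (wrap): 47-25+25 = 47 bp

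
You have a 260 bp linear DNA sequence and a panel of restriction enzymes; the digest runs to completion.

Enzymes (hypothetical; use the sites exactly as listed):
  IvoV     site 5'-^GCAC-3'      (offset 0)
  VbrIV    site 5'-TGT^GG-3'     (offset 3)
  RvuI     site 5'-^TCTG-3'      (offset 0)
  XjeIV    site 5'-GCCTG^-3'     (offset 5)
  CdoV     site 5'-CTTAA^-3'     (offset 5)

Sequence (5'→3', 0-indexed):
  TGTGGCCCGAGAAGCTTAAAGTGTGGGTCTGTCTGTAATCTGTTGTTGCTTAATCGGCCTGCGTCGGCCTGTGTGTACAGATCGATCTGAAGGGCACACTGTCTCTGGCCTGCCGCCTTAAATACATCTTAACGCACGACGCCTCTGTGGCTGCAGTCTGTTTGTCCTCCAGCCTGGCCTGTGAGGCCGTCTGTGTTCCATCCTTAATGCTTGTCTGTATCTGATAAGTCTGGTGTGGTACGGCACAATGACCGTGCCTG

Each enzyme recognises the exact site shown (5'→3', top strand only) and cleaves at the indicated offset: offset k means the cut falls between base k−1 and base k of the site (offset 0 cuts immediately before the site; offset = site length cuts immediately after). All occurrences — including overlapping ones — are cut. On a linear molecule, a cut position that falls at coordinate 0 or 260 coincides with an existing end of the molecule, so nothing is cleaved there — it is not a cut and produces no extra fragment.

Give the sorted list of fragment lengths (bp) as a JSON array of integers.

Scan for sites:
  IvoV (GCAC, off=0): starts [93, 133, 242] → cuts [93, 133, 242]
  VbrIV (TGTGG, off=3): starts [0, 21, 145, 233] → cuts [3, 24, 148, 236]
  RvuI (TCTG, off=0): starts [27, 31, 38, 85, 103, 143, 156, 189, 213, 219, 228] → cuts [27, 31, 38, 85, 103, 143, 156, 189, 213, 219, 228]
  XjeIV (GCCTG, off=5): starts [56, 66, 107, 171, 176, 255] → cuts [61, 71, 112, 176, 181] (position 260 is a terminus of the linear molecule — no cut)
  CdoV (CTTAA, off=5): starts [14, 48, 116, 127, 202] → cuts [19, 53, 121, 132, 207]

Pooled cuts: [3, 19, 24, 27, 31, 38, 53, 61, 71, 85, 93, 103, 112, 121, 132, 133, 143, 148, 156, 176, 181, 189, 207, 213, 219, 228, 236, 242]

Fragment lengths:
  [0,3): 3 bp
  [3,19): 16 bp
  [19,24): 5 bp
  [24,27): 3 bp
  [27,31): 4 bp
  [31,38): 7 bp
  [38,53): 15 bp
  [53,61): 8 bp
  [61,71): 10 bp
  [71,85): 14 bp
  [85,93): 8 bp
  [93,103): 10 bp
  [103,112): 9 bp
  [112,121): 9 bp
  [121,132): 11 bp
  [132,133): 1 bp
  [133,143): 10 bp
  [143,148): 5 bp
  [148,156): 8 bp
  [156,176): 20 bp
  [176,181): 5 bp
  [181,189): 8 bp
  [189,207): 18 bp
  [207,213): 6 bp
  [213,219): 6 bp
  [219,228): 9 bp
  [228,236): 8 bp
  [236,242): 6 bp
  [242,260): 18 bp

[1,3,3,4,5,5,5,6,6,6,7,8,8,8,8,8,9,9,9,10,10,10,11,14,15,16,18,18,20]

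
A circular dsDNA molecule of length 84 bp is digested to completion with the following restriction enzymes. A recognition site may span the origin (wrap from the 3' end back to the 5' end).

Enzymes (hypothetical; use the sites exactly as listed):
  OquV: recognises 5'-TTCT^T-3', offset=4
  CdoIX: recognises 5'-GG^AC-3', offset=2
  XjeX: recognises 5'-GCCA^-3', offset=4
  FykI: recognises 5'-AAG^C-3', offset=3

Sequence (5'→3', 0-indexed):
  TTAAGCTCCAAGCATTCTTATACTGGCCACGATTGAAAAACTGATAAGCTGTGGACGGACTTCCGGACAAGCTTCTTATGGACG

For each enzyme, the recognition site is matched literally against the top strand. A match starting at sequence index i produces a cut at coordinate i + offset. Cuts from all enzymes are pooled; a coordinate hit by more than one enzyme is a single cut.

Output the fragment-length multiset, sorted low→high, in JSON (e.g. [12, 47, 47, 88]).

[4,5,5,5,6,6,7,8,8,11,19]

Scan for sites:
  OquV TTCTT/4: at [14, 72] ⇒ [18, 76]
  CdoIX GGAC/2: at [52, 56, 64, 79] ⇒ [54, 58, 66, 81]
  XjeX GCCA/4: at [25] ⇒ [29]
  FykI AAGC/3: at [2, 9, 45, 68] ⇒ [5, 12, 48, 71]

Pooled cuts: [5, 12, 18, 29, 48, 54, 58, 66, 71, 76, 81]

Fragments:
  5→12: 7 bp
  12→18: 6 bp
  18→29: 11 bp
  29→48: 19 bp
  48→54: 6 bp
  54→58: 4 bp
  58→66: 8 bp
  66→71: 5 bp
  71→76: 5 bp
  76→81: 5 bp
  81→5 (wrap): 84-81+5 = 8 bp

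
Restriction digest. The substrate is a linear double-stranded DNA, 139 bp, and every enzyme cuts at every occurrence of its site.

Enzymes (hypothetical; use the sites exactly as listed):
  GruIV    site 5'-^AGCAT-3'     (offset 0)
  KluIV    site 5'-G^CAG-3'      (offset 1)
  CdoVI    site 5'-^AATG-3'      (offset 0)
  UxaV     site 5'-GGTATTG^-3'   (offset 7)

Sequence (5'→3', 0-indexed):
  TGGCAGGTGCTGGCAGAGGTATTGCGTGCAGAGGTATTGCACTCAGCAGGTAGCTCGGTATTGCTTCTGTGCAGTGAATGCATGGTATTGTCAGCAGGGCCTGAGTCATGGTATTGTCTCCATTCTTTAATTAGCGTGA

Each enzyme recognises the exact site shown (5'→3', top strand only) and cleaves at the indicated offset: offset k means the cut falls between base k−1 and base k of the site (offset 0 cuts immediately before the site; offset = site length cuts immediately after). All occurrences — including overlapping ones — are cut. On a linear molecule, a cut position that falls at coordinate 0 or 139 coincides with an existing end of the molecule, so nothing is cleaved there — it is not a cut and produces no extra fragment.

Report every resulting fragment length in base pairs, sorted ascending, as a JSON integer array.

[3,4,4,5,7,8,10,11,11,14,17,22,23]

Site scan:
  GruIV (AGCAT, off=0): no sites
  KluIV (GCAG, off=1): starts [2, 12, 27, 45, 70, 93] → cuts [3, 13, 28, 46, 71, 94]
  CdoVI (AATG, off=0): starts [76] → cuts [76]
  UxaV (GGTATTG, off=7): starts [17, 32, 56, 83, 109] → cuts [24, 39, 63, 90, 116]

Pooled cuts: [3, 13, 24, 28, 39, 46, 63, 71, 76, 90, 94, 116]

Fragments:
  [0,3): 3 bp
  [3,13): 10 bp
  [13,24): 11 bp
  [24,28): 4 bp
  [28,39): 11 bp
  [39,46): 7 bp
  [46,63): 17 bp
  [63,71): 8 bp
  [71,76): 5 bp
  [76,90): 14 bp
  [90,94): 4 bp
  [94,116): 22 bp
  [116,139): 23 bp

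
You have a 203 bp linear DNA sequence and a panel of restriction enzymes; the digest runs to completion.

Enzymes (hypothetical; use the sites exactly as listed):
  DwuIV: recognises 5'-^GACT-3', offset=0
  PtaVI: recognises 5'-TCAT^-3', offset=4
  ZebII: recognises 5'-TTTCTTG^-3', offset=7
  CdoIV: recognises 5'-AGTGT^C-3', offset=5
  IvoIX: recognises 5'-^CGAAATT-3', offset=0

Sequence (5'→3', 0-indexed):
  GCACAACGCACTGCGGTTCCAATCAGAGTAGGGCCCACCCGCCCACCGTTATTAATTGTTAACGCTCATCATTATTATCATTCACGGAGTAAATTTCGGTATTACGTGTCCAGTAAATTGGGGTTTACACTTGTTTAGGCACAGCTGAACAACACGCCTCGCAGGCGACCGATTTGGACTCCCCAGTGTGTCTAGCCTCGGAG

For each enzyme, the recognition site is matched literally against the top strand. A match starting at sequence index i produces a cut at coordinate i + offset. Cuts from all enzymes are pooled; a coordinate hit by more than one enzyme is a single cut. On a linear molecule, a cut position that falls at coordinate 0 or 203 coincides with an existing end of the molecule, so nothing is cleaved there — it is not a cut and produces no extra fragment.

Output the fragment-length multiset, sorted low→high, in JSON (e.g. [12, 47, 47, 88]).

Scan for sites:
  DwuIV (GACT, off=0): starts [176] → cuts [176]
  PtaVI (TCAT, off=4): starts [65, 68, 77] → cuts [69, 72, 81]
  ZebII (TTTCTTG, off=7): no sites
  CdoIV (AGTGTC, off=5): no sites
  IvoIX (CGAAATT, off=0): no sites

Pooled cuts: [69, 72, 81, 176]

Fragments:
  [0,69): 69 bp
  [69,72): 3 bp
  [72,81): 9 bp
  [81,176): 95 bp
  [176,203): 27 bp

[3,9,27,69,95]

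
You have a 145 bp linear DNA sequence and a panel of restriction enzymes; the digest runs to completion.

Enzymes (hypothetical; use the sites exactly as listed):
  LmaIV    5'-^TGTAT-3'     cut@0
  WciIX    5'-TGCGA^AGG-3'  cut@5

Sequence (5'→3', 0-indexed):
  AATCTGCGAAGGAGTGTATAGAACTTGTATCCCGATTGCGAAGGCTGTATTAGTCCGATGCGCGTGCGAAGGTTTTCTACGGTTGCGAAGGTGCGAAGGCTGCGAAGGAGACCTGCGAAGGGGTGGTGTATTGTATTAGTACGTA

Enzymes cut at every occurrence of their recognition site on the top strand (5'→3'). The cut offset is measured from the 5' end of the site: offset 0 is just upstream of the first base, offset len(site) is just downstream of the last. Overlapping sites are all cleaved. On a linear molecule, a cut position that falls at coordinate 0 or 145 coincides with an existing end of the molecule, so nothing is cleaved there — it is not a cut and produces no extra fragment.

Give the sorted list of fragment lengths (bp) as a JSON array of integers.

[4,5,5,8,8,9,9,11,13,14,16,19,24]

Site scan:
  LmaIV (TGTAT, off=0): starts [14, 25, 45, 126, 131] → cuts [14, 25, 45, 126, 131]
  WciIX (TGCGAAGG, off=5): starts [4, 36, 64, 83, 91, 100, 113] → cuts [9, 41, 69, 88, 96, 105, 118]

All cut coordinates (distinct, sorted): [9, 14, 25, 41, 45, 69, 88, 96, 105, 118, 126, 131]

Fragments:
  [0,9): 9 bp
  [9,14): 5 bp
  [14,25): 11 bp
  [25,41): 16 bp
  [41,45): 4 bp
  [45,69): 24 bp
  [69,88): 19 bp
  [88,96): 8 bp
  [96,105): 9 bp
  [105,118): 13 bp
  [118,126): 8 bp
  [126,131): 5 bp
  [131,145): 14 bp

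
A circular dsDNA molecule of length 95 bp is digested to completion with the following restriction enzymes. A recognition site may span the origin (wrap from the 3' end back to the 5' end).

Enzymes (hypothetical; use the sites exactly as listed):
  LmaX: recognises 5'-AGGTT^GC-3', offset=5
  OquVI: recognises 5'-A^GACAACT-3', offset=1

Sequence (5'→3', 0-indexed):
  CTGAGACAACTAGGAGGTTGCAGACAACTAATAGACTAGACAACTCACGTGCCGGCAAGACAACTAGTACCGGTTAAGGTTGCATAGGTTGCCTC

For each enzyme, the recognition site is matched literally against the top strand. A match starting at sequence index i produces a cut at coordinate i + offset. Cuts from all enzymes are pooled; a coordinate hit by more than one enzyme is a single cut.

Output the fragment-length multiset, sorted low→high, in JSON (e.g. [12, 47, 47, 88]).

[3,9,9,15,16,20,23]

Per-enzyme occurrences:
  LmaX (AGGTTGC, off=5): starts [14, 76, 85] → cuts [19, 81, 90]
  OquVI (AGACAACT, off=1): starts [3, 21, 37, 57] → cuts [4, 22, 38, 58]

All cut coordinates (distinct, sorted): [4, 19, 22, 38, 58, 81, 90]

Fragment lengths:
  4→19: 15 bp
  19→22: 3 bp
  22→38: 16 bp
  38→58: 20 bp
  58→81: 23 bp
  81→90: 9 bp
  90→4 (wrap): 95-90+4 = 9 bp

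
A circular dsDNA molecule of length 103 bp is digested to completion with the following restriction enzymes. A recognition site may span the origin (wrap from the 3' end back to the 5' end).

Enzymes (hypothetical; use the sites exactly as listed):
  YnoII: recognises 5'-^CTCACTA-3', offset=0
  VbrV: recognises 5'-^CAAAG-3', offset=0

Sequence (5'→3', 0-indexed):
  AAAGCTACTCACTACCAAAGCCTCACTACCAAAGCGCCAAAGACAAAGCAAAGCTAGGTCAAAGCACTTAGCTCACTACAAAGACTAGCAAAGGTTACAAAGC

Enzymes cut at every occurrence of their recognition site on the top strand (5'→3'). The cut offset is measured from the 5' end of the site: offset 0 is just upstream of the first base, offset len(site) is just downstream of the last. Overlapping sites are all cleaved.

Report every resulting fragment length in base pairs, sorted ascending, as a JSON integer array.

[5,5,6,6,7,8,8,8,8,9,10,11,12]

Site scan:
  YnoII (CTCACTA, off=0): starts [7, 21, 71] → cuts [7, 21, 71]
  VbrV (CAAAG, off=0): starts [15, 29, 37, 43, 48, 59, 78, 88, 97, 102] → cuts [15, 29, 37, 43, 48, 59, 78, 88, 97, 102]

Pooled cuts: [7, 15, 21, 29, 37, 43, 48, 59, 71, 78, 88, 97, 102]

Fragment lengths:
  7→15: 8 bp
  15→21: 6 bp
  21→29: 8 bp
  29→37: 8 bp
  37→43: 6 bp
  43→48: 5 bp
  48→59: 11 bp
  59→71: 12 bp
  71→78: 7 bp
  78→88: 10 bp
  88→97: 9 bp
  97→102: 5 bp
  102→7 (wrap): 103-102+7 = 8 bp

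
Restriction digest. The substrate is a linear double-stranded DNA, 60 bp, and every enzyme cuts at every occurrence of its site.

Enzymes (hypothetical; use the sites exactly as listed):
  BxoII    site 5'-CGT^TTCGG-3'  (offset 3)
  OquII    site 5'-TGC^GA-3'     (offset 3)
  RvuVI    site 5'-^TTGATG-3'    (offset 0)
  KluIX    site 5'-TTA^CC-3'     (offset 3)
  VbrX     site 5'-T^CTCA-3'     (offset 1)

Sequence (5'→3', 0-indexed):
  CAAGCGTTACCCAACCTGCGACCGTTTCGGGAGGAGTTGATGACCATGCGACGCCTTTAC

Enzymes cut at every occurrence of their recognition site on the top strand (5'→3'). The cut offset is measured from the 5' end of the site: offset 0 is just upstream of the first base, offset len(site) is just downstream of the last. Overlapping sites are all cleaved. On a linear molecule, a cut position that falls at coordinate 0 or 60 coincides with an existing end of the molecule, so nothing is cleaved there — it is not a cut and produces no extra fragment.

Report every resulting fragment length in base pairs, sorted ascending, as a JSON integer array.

Per-enzyme occurrences:
  BxoII (CGTTTCGG, off=3): starts [22] → cuts [25]
  OquII (TGCGA, off=3): starts [16, 46] → cuts [19, 49]
  RvuVI (TTGATG, off=0): starts [36] → cuts [36]
  KluIX (TTACC, off=3): starts [6] → cuts [9]
  VbrX (TCTCA, off=1): no sites

All cut coordinates (distinct, sorted): [9, 19, 25, 36, 49]

Fragment lengths:
  [0,9): 9 bp
  [9,19): 10 bp
  [19,25): 6 bp
  [25,36): 11 bp
  [36,49): 13 bp
  [49,60): 11 bp

[6,9,10,11,11,13]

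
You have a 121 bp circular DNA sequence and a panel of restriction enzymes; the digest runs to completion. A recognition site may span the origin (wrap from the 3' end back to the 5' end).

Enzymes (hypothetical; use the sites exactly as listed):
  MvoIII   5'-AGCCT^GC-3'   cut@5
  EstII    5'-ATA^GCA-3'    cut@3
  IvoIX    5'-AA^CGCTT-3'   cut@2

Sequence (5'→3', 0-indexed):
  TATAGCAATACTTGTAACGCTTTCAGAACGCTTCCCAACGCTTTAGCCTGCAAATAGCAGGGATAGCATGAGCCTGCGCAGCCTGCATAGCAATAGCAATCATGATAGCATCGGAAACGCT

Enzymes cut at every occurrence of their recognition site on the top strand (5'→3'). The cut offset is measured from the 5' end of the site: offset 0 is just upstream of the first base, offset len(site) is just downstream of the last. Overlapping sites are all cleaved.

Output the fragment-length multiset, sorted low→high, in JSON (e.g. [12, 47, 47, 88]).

Scan for sites:
  MvoIII AGCCTGC/5: at [44, 70, 79] ⇒ [49, 75, 84]
  EstII ATAGCA/3: at [1, 53, 62, 86, 92, 104] ⇒ [4, 56, 65, 89, 95, 107]
  IvoIX AACGCTT/2: at [15, 26, 36, 115] ⇒ [17, 28, 38, 117]

All cut coordinates (distinct, sorted): [4, 17, 28, 38, 49, 56, 65, 75, 84, 89, 95, 107, 117]

Fragment lengths:
  4→17: 13 bp
  17→28: 11 bp
  28→38: 10 bp
  38→49: 11 bp
  49→56: 7 bp
  56→65: 9 bp
  65→75: 10 bp
  75→84: 9 bp
  84→89: 5 bp
  89→95: 6 bp
  95→107: 12 bp
  107→117: 10 bp
  117→4 (wrap): 121-117+4 = 8 bp

[5,6,7,8,9,9,10,10,10,11,11,12,13]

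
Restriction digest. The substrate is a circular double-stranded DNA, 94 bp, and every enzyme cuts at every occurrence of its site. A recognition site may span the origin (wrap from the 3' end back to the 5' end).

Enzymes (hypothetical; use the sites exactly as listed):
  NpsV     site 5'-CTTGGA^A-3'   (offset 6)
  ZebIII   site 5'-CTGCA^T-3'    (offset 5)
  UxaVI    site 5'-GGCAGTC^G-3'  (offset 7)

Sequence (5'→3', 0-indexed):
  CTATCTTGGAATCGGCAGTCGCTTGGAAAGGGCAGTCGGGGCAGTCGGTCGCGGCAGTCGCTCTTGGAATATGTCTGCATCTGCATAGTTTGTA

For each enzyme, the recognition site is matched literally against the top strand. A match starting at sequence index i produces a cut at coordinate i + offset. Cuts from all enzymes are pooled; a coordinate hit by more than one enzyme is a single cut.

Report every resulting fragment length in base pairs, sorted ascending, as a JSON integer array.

Scan for sites:
  NpsV (CTTGGAA, off=6): starts [4, 21, 62] → cuts [10, 27, 68]
  ZebIII (CTGCAT, off=5): starts [74, 80] → cuts [79, 85]
  UxaVI (GGCAGTCG, off=7): starts [13, 30, 39, 52] → cuts [20, 37, 46, 59]

Pooled cuts: [10, 20, 27, 37, 46, 59, 68, 79, 85]

Fragment lengths:
  10→20: 10 bp
  20→27: 7 bp
  27→37: 10 bp
  37→46: 9 bp
  46→59: 13 bp
  59→68: 9 bp
  68→79: 11 bp
  79→85: 6 bp
  85→10 (wrap): 94-85+10 = 19 bp

[6,7,9,9,10,10,11,13,19]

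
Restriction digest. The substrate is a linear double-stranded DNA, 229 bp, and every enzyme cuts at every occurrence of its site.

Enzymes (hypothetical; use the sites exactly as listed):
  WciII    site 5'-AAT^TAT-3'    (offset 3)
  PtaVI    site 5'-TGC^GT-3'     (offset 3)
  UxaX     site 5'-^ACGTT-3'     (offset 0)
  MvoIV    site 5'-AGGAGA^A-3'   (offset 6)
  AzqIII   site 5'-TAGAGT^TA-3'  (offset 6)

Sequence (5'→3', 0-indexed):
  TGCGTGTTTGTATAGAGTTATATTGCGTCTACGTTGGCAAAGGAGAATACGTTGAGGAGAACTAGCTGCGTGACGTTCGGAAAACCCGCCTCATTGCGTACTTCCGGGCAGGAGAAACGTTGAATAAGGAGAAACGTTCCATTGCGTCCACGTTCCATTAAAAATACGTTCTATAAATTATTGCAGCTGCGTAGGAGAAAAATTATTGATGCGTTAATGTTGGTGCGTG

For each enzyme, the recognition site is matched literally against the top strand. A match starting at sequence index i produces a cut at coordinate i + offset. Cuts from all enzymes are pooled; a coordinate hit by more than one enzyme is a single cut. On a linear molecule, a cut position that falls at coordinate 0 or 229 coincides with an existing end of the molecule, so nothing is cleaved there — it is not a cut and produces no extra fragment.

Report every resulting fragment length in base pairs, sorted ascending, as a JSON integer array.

[1,1,2,3,3,3,4,4,5,8,8,9,9,12,12,12,13,14,15,16,16,16,18,25]

Scan for sites:
  WciII (AATTAT, off=3): starts [175, 200] → cuts [178, 203]
  PtaVI (TGCGT, off=3): starts [0, 23, 66, 94, 142, 187, 209, 223] → cuts [3, 26, 69, 97, 145, 190, 212, 226]
  UxaX (ACGTT, off=0): starts [30, 48, 72, 116, 133, 149, 165] → cuts [30, 48, 72, 116, 133, 149, 165]
  MvoIV (AGGAGAA, off=6): starts [40, 54, 109, 126, 192] → cuts [46, 60, 115, 132, 198]
  AzqIII (TAGAGTTA, off=6): starts [12] → cuts [18]

All cut coordinates (distinct, sorted): [3, 18, 26, 30, 46, 48, 60, 69, 72, 97, 115, 116, 132, 133, 145, 149, 165, 178, 190, 198, 203, 212, 226]

Fragment lengths:
  [0,3): 3 bp
  [3,18): 15 bp
  [18,26): 8 bp
  [26,30): 4 bp
  [30,46): 16 bp
  [46,48): 2 bp
  [48,60): 12 bp
  [60,69): 9 bp
  [69,72): 3 bp
  [72,97): 25 bp
  [97,115): 18 bp
  [115,116): 1 bp
  [116,132): 16 bp
  [132,133): 1 bp
  [133,145): 12 bp
  [145,149): 4 bp
  [149,165): 16 bp
  [165,178): 13 bp
  [178,190): 12 bp
  [190,198): 8 bp
  [198,203): 5 bp
  [203,212): 9 bp
  [212,226): 14 bp
  [226,229): 3 bp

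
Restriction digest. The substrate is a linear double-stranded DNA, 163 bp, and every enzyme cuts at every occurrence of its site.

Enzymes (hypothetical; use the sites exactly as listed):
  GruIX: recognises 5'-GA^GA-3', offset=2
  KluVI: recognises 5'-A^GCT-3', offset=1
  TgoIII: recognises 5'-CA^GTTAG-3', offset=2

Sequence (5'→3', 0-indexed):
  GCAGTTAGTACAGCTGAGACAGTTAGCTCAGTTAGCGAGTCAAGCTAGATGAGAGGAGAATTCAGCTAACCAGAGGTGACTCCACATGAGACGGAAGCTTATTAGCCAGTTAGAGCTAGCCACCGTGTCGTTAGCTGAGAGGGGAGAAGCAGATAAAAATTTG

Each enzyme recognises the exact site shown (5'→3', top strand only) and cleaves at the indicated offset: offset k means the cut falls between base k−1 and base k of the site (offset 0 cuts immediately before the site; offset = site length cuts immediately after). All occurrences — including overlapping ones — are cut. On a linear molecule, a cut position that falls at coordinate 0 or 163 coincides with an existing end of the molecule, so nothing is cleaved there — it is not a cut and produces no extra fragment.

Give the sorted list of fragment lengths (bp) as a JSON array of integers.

[3,4,4,5,5,5,5,6,7,7,7,9,9,12,13,18,19,25]

Site scan:
  GruIX GAGA/2: at [15, 50, 55, 87, 136, 143] ⇒ [17, 52, 57, 89, 138, 145]
  KluVI AGCT/1: at [11, 24, 42, 63, 95, 113, 132] ⇒ [12, 25, 43, 64, 96, 114, 133]
  TgoIII CAGTTAG/2: at [1, 19, 28, 106] ⇒ [3, 21, 30, 108]

All cut coordinates (distinct, sorted): [3, 12, 17, 21, 25, 30, 43, 52, 57, 64, 89, 96, 108, 114, 133, 138, 145]

Fragments:
  [0,3): 3 bp
  [3,12): 9 bp
  [12,17): 5 bp
  [17,21): 4 bp
  [21,25): 4 bp
  [25,30): 5 bp
  [30,43): 13 bp
  [43,52): 9 bp
  [52,57): 5 bp
  [57,64): 7 bp
  [64,89): 25 bp
  [89,96): 7 bp
  [96,108): 12 bp
  [108,114): 6 bp
  [114,133): 19 bp
  [133,138): 5 bp
  [138,145): 7 bp
  [145,163): 18 bp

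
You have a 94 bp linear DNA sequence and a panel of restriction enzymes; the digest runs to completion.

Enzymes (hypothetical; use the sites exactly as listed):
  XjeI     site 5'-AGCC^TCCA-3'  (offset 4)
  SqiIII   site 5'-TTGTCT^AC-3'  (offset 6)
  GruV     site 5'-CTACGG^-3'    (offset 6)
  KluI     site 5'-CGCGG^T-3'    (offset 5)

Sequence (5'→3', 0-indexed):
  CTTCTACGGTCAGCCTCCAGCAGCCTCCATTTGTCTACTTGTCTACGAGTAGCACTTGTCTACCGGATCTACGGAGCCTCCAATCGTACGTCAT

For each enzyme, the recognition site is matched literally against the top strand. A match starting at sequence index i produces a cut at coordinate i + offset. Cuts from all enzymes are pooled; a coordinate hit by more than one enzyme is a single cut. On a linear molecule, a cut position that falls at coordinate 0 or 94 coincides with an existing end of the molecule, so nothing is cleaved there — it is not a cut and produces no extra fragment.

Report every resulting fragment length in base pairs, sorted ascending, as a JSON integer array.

[4,6,8,9,10,11,13,16,17]

Per-enzyme occurrences:
  XjeI (AGCCTCCA, off=4): starts [11, 21, 74] → cuts [15, 25, 78]
  SqiIII (TTGTCTAC, off=6): starts [30, 38, 55] → cuts [36, 44, 61]
  GruV (CTACGG, off=6): starts [3, 68] → cuts [9, 74]
  KluI (CGCGGT, off=5): no sites

All cut coordinates (distinct, sorted): [9, 15, 25, 36, 44, 61, 74, 78]

Fragment lengths:
  [0,9): 9 bp
  [9,15): 6 bp
  [15,25): 10 bp
  [25,36): 11 bp
  [36,44): 8 bp
  [44,61): 17 bp
  [61,74): 13 bp
  [74,78): 4 bp
  [78,94): 16 bp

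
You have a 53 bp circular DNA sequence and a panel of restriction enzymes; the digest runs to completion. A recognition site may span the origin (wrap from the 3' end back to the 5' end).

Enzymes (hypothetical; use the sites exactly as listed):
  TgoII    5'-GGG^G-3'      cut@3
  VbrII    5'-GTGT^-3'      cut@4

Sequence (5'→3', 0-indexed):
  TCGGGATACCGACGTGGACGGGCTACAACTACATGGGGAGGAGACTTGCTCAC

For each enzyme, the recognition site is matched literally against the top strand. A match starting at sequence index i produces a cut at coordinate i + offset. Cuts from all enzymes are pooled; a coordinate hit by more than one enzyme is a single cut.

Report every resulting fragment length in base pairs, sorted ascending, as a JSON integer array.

[53]

Scan for sites:
  TgoII (GGGG, off=3): starts [34] → cuts [37]
  VbrII (GTGT, off=4): no sites

All cut coordinates (distinct, sorted): [37]

Fragments:
  37→37 (wrap): 53-37+37 = 53 bp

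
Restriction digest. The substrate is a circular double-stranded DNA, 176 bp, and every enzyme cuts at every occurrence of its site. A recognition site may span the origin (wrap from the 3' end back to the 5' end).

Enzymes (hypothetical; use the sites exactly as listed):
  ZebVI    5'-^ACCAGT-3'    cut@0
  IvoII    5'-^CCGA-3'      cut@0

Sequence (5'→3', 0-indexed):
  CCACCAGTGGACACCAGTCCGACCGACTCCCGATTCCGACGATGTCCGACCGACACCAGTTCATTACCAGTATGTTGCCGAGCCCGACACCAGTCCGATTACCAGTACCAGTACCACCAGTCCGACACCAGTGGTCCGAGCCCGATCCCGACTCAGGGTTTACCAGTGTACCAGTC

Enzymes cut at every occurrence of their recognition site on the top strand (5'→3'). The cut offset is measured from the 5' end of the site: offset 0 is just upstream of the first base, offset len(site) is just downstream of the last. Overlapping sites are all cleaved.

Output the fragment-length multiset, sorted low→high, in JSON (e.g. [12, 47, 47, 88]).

Scan for sites:
  ZebVI (ACCAGT, off=0): starts [2, 12, 54, 65, 88, 100, 106, 115, 126, 161, 169] → cuts [2, 12, 54, 65, 88, 100, 106, 115, 126, 161, 169]
  IvoII (CCGA, off=0): starts [18, 22, 29, 35, 45, 49, 77, 83, 94, 121, 135, 141, 147] → cuts [18, 22, 29, 35, 45, 49, 77, 83, 94, 121, 135, 141, 147]

All cut coordinates (distinct, sorted): [2, 12, 18, 22, 29, 35, 45, 49, 54, 65, 77, 83, 88, 94, 100, 106, 115, 121, 126, 135, 141, 147, 161, 169]

Fragments:
  2→12: 10 bp
  12→18: 6 bp
  18→22: 4 bp
  22→29: 7 bp
  29→35: 6 bp
  35→45: 10 bp
  45→49: 4 bp
  49→54: 5 bp
  54→65: 11 bp
  65→77: 12 bp
  77→83: 6 bp
  83→88: 5 bp
  88→94: 6 bp
  94→100: 6 bp
  100→106: 6 bp
  106→115: 9 bp
  115→121: 6 bp
  121→126: 5 bp
  126→135: 9 bp
  135→141: 6 bp
  141→147: 6 bp
  147→161: 14 bp
  161→169: 8 bp
  169→2 (wrap): 176-169+2 = 9 bp

[4,4,5,5,5,6,6,6,6,6,6,6,6,6,7,8,9,9,9,10,10,11,12,14]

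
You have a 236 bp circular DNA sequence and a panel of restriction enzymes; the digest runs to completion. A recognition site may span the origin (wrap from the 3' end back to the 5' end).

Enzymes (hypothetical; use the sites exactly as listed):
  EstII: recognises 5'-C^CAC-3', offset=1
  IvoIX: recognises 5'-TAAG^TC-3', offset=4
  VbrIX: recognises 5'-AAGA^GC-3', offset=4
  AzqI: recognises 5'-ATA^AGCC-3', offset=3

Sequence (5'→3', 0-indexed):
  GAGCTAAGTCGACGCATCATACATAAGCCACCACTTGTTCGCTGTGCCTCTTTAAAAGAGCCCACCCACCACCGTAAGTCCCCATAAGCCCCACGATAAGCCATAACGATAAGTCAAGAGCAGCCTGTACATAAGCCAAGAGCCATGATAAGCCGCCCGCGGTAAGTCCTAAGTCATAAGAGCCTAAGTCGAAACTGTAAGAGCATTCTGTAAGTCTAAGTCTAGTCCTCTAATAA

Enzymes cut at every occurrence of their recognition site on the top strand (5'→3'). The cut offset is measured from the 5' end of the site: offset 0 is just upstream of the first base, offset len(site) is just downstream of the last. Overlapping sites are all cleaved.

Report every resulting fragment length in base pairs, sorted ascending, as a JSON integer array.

Site scan:
  EstII CCAC/1: at [27, 30, 61, 65, 68, 90] ⇒ [28, 31, 62, 66, 69, 91]
  IvoIX TAAGTC/4: at [4, 74, 109, 162, 169, 184, 210, 216] ⇒ [8, 78, 113, 166, 173, 188, 214, 220]
  VbrIX AAGAGC/4: at [55, 115, 137, 177, 198, 234] ⇒ [2, 59, 119, 141, 181, 202]
  AzqI ATAAGCC/3: at [22, 83, 95, 130, 147] ⇒ [25, 86, 98, 133, 150]

Pooled cuts: [2, 8, 25, 28, 31, 59, 62, 66, 69, 78, 86, 91, 98, 113, 119, 133, 141, 150, 166, 173, 181, 188, 202, 214, 220]

Fragments:
  2→8: 6 bp
  8→25: 17 bp
  25→28: 3 bp
  28→31: 3 bp
  31→59: 28 bp
  59→62: 3 bp
  62→66: 4 bp
  66→69: 3 bp
  69→78: 9 bp
  78→86: 8 bp
  86→91: 5 bp
  91→98: 7 bp
  98→113: 15 bp
  113→119: 6 bp
  119→133: 14 bp
  133→141: 8 bp
  141→150: 9 bp
  150→166: 16 bp
  166→173: 7 bp
  173→181: 8 bp
  181→188: 7 bp
  188→202: 14 bp
  202→214: 12 bp
  214→220: 6 bp
  220→2 (wrap): 236-220+2 = 18 bp

[3,3,3,3,4,5,6,6,6,7,7,7,8,8,8,9,9,12,14,14,15,16,17,18,28]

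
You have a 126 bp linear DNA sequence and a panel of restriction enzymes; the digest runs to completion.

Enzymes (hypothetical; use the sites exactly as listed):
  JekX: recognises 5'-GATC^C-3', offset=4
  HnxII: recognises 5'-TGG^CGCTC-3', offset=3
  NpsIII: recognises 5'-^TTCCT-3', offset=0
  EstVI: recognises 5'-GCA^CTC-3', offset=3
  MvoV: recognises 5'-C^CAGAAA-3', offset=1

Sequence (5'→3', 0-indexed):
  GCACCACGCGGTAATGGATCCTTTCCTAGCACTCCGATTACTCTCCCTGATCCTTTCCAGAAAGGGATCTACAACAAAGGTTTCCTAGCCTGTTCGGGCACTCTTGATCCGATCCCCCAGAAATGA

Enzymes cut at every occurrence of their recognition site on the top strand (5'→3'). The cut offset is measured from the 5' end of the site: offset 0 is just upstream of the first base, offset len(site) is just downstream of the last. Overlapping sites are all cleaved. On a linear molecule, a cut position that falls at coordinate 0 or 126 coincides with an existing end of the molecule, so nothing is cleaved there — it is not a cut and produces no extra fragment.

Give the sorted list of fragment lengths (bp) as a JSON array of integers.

[2,3,5,5,9,9,9,19,20,21,24]

Per-enzyme occurrences:
  JekX GATCC/4: at [16, 48, 105, 110] ⇒ [20, 52, 109, 114]
  HnxII (TGGCGCTC, off=3): no sites
  NpsIII TTCCT/0: at [22, 81] ⇒ [22, 81]
  EstVI GCACTC/3: at [28, 97] ⇒ [31, 100]
  MvoV CCAGAAA/1: at [56, 116] ⇒ [57, 117]

All cut coordinates (distinct, sorted): [20, 22, 31, 52, 57, 81, 100, 109, 114, 117]

Fragment lengths:
  [0,20): 20 bp
  [20,22): 2 bp
  [22,31): 9 bp
  [31,52): 21 bp
  [52,57): 5 bp
  [57,81): 24 bp
  [81,100): 19 bp
  [100,109): 9 bp
  [109,114): 5 bp
  [114,117): 3 bp
  [117,126): 9 bp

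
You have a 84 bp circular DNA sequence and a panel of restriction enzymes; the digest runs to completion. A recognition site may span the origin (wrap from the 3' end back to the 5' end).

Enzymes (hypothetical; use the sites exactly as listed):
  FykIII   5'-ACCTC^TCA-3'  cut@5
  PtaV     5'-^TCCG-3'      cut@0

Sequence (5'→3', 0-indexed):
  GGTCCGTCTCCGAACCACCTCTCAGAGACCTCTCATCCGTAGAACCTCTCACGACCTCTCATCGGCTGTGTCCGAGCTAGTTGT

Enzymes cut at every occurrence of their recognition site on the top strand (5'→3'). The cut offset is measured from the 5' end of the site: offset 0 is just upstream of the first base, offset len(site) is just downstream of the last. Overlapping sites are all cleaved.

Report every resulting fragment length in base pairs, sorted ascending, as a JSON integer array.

[3,6,10,11,12,13,13,16]

Scan for sites:
  FykIII ACCTCTCA/5: at [16, 27, 43, 53] ⇒ [21, 32, 48, 58]
  PtaV TCCG/0: at [2, 8, 35, 70] ⇒ [2, 8, 35, 70]

Pooled cuts: [2, 8, 21, 32, 35, 48, 58, 70]

Fragments:
  2→8: 6 bp
  8→21: 13 bp
  21→32: 11 bp
  32→35: 3 bp
  35→48: 13 bp
  48→58: 10 bp
  58→70: 12 bp
  70→2 (wrap): 84-70+2 = 16 bp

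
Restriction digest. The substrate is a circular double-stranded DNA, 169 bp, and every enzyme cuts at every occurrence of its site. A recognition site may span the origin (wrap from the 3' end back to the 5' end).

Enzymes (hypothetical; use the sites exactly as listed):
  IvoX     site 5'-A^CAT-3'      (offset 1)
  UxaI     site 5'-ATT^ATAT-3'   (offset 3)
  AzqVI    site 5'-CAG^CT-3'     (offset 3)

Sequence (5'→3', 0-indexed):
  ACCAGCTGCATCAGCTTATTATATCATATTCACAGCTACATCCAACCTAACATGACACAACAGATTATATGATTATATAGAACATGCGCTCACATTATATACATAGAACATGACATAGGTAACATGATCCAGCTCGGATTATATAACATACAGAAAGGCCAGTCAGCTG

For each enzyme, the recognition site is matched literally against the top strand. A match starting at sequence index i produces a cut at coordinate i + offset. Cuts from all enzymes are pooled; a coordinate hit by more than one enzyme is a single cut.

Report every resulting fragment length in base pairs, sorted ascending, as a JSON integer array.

Per-enzyme occurrences:
  IvoX (ACAT, off=1): starts [37, 49, 81, 91, 100, 107, 112, 121, 145] → cuts [38, 50, 82, 92, 101, 108, 113, 122, 146]
  UxaI (ATTATAT, off=3): starts [17, 63, 71, 93, 137] → cuts [20, 66, 74, 96, 140]
  AzqVI (CAGCT, off=3): starts [2, 11, 32, 129, 163] → cuts [5, 14, 35, 132, 166]

Pooled cuts: [5, 14, 20, 35, 38, 50, 66, 74, 82, 92, 96, 101, 108, 113, 122, 132, 140, 146, 166]

Fragments:
  5→14: 9 bp
  14→20: 6 bp
  20→35: 15 bp
  35→38: 3 bp
  38→50: 12 bp
  50→66: 16 bp
  66→74: 8 bp
  74→82: 8 bp
  82→92: 10 bp
  92→96: 4 bp
  96→101: 5 bp
  101→108: 7 bp
  108→113: 5 bp
  113→122: 9 bp
  122→132: 10 bp
  132→140: 8 bp
  140→146: 6 bp
  146→166: 20 bp
  166→5 (wrap): 169-166+5 = 8 bp

[3,4,5,5,6,6,7,8,8,8,8,9,9,10,10,12,15,16,20]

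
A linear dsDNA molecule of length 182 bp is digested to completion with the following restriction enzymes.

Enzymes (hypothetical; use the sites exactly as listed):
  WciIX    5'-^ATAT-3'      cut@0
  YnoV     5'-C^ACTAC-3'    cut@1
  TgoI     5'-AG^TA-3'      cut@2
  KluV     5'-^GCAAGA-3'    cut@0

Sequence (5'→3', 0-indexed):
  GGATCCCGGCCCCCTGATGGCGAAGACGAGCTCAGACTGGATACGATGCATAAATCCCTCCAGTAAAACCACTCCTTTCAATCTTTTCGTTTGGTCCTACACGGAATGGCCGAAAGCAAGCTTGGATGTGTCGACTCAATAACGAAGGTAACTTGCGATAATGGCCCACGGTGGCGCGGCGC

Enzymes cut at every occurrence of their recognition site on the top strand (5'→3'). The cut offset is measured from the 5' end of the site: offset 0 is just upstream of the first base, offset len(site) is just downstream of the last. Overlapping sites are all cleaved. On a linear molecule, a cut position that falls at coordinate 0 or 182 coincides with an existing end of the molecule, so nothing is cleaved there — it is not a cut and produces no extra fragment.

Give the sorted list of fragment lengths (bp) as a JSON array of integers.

[63,119]

Site scan:
  WciIX (ATAT, off=0): no sites
  YnoV (CACTAC, off=1): no sites
  TgoI AGTA/2: at [61] ⇒ [63]
  KluV (GCAAGA, off=0): no sites

Pooled cuts: [63]

Fragment lengths:
  [0,63): 63 bp
  [63,182): 119 bp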